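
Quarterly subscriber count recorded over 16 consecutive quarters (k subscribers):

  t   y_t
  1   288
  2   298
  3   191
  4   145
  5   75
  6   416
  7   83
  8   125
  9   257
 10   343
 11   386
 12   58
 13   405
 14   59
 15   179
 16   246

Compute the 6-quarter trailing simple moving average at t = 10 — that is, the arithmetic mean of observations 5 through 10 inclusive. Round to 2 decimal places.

216.50

Sum of periods 5–10: 75 + 416 + 83 + 125 + 257 + 343 = 1299
Divide by 6: 1299 / 6 = 216.50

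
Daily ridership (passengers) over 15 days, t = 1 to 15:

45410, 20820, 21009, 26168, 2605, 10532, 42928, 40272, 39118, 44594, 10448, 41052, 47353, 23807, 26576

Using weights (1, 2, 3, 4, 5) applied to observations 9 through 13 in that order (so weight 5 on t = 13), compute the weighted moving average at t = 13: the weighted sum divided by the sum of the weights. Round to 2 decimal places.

37374.87

Weighted sum: 1·39118 + 2·44594 + 3·10448 + 4·41052 + 5·47353 = 39118 + 89188 + 31344 + 164208 + 236765 = 560623
Weight total: 1 + 2 + 3 + 4 + 5 = 15
WMA = 560623 / 15 = 37374.87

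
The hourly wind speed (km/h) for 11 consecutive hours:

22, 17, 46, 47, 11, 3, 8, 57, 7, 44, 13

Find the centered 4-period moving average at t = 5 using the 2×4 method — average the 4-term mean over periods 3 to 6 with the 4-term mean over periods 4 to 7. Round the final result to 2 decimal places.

22.00

Sum over 3–6: 46 + 47 + 11 + 3 = 107
Sum over 4–7: 47 + 11 + 3 + 8 = 69
CMA at t=5 = (107 + 69) / (2·4) = 176 / 8 = 22.00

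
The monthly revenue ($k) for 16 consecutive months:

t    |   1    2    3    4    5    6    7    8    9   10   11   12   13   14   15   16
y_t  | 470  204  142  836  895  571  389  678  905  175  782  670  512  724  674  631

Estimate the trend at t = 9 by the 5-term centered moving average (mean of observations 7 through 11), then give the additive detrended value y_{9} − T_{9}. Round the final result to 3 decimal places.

319.200

Trend T_9 = (389 + 678 + 905 + 175 + 782) / 5 = 2929/5 = 585.80000
Detrended value: 905 − 585.80000 = 319.200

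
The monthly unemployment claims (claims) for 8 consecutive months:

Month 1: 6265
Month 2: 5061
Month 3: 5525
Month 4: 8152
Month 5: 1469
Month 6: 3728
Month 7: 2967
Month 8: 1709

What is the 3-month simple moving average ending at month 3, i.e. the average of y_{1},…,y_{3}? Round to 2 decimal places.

Sum of periods 1–3: 6265 + 5061 + 5525 = 16851
Divide by 3: 16851 / 3 = 5617.00

5617.00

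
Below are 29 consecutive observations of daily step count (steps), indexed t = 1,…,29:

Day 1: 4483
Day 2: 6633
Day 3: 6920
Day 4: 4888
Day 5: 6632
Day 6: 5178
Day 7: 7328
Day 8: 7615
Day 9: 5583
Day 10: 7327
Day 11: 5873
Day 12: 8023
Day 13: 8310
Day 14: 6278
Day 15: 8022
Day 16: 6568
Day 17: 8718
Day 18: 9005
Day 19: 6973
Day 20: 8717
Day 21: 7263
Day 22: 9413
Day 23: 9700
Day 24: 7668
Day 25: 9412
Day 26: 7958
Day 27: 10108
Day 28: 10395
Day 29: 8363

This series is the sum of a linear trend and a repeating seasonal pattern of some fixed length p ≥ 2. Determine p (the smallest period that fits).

5

First differences y_{t+1} − y_t: 2150, 287, -2032, 1744, -1454, 2150, 287, -2032, 1744, -1454, 2150, 287, …
The difference pattern repeats every 5 terms and not for any smaller step, so p = 5.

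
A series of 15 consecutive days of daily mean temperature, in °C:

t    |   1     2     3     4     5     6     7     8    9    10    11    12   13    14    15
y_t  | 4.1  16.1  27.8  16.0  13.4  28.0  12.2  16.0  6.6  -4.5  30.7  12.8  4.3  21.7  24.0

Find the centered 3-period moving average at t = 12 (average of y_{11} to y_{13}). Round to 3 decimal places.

Sum of periods 11–13: 30.7 + 12.8 + 4.3 = 47.8
Divide by 3: 47.8 / 3 = 15.933

15.933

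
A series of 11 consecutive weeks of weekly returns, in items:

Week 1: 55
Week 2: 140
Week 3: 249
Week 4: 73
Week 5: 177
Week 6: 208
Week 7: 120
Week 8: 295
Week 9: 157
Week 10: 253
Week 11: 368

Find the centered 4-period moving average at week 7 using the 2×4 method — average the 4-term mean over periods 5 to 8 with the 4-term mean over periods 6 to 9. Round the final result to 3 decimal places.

Sum over 5–8: 177 + 208 + 120 + 295 = 800
Sum over 6–9: 208 + 120 + 295 + 157 = 780
CMA at t=7 = (800 + 780) / (2·4) = 1580 / 8 = 197.500

197.500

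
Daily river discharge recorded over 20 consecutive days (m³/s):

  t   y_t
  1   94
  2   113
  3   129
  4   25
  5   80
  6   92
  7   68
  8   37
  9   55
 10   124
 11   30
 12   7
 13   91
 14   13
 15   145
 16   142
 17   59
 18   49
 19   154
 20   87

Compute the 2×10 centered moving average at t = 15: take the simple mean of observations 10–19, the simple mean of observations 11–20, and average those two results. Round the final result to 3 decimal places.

Sum over 10–19: 124 + 30 + 7 + 91 + 13 + 145 + 142 + 59 + 49 + 154 = 814
Sum over 11–20: 30 + 7 + 91 + 13 + 145 + 142 + 59 + 49 + 154 + 87 = 777
CMA at t=15 = (814 + 777) / (2·10) = 1591 / 20 = 79.550

79.550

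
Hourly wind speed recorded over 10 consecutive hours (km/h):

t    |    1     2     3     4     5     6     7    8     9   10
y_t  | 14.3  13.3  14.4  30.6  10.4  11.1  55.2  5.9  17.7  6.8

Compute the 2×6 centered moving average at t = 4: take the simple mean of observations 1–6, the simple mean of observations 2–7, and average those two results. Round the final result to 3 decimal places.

Sum over 1–6: 14.3 + 13.3 + 14.4 + 30.6 + 10.4 + 11.1 = 94.1
Sum over 2–7: 13.3 + 14.4 + 30.6 + 10.4 + 11.1 + 55.2 = 135.0
CMA at t=4 = (94.1 + 135.0) / (2·6) = 229.1 / 12 = 19.092

19.092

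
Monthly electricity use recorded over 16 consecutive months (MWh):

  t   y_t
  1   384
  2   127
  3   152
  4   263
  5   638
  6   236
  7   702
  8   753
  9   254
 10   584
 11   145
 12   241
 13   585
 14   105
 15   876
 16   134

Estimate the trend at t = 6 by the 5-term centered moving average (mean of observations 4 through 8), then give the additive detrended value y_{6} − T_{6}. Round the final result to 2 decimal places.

Trend T_6 = (263 + 638 + 236 + 702 + 753) / 5 = 2592/5 = 518.4000
Detrended value: 236 − 518.4000 = -282.40

-282.40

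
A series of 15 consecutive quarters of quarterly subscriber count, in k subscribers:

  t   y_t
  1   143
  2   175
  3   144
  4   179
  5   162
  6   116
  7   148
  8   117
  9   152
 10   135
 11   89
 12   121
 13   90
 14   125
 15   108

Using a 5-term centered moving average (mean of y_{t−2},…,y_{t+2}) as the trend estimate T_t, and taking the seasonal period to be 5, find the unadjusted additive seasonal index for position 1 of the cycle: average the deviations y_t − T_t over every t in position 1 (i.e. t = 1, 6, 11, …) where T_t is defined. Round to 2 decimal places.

-28.40

Season position 1 occurs at t = 6, 11 (where T_t is defined).
t=6: T_6 = 144.4000; y_6 − T_6 = 116 − 144.4000 = -28.4000
t=11: T_11 = 117.4000; y_11 − T_11 = 89 − 117.4000 = -28.4000
Mean deviation: (-28.4000 + -28.4000) / 2 = -28.40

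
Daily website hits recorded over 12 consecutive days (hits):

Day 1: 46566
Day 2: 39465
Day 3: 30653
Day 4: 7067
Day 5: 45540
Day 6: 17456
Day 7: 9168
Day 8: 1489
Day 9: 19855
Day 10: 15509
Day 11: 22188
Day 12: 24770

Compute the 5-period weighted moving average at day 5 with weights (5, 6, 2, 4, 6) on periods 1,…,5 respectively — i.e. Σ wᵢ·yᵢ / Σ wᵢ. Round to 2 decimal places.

Weighted sum: 5·46566 + 6·39465 + 2·30653 + 4·7067 + 6·45540 = 232830 + 236790 + 61306 + 28268 + 273240 = 832434
Weight total: 5 + 6 + 2 + 4 + 6 = 23
WMA = 832434 / 23 = 36192.78

36192.78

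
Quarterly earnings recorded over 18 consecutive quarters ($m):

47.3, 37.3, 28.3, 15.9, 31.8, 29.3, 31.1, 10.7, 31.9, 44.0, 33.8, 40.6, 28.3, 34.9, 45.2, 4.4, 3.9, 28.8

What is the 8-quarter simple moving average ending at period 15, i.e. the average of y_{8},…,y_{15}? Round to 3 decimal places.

33.675

Sum of periods 8–15: 10.7 + 31.9 + 44.0 + 33.8 + 40.6 + 28.3 + 34.9 + 45.2 = 269.4
Divide by 8: 269.4 / 8 = 33.675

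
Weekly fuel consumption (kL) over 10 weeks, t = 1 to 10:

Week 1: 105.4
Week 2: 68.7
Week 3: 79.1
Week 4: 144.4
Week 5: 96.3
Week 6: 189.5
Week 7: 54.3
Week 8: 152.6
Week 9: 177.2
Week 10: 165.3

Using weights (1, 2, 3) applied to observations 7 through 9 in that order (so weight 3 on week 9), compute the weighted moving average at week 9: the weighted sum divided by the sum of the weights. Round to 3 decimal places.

Weighted sum: 1·54.3 + 2·152.6 + 3·177.2 = 54.3 + 305.2 + 531.6 = 891.1
Weight total: 1 + 2 + 3 = 6
WMA = 891.1 / 6 = 148.517

148.517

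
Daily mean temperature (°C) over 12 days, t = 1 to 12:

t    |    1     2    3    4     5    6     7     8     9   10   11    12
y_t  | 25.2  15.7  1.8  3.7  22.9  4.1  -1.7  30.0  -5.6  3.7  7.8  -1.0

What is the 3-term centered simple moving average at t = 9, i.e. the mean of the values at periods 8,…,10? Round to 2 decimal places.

Sum of periods 8–10: 30.0 + (-5.6) + 3.7 = 28.1
Divide by 3: 28.1 / 3 = 9.37

9.37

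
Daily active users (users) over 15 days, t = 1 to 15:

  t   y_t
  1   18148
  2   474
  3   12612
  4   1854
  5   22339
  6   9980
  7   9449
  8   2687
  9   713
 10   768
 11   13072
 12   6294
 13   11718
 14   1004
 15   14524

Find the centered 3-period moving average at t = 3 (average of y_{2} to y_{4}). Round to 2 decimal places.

Sum of periods 2–4: 474 + 12612 + 1854 = 14940
Divide by 3: 14940 / 3 = 4980.00

4980.00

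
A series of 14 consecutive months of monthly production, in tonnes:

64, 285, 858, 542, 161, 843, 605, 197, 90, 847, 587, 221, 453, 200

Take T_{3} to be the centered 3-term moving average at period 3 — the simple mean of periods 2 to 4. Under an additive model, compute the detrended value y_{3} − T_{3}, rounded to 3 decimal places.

Trend T_3 = (285 + 858 + 542) / 3 = 1685/3 = 561.66667
Detrended value: 858 − 561.66667 = 296.333

296.333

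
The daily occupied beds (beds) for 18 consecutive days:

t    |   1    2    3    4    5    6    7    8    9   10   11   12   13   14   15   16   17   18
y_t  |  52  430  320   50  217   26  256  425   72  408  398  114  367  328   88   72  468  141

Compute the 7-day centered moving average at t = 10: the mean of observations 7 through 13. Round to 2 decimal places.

Sum of periods 7–13: 256 + 425 + 72 + 408 + 398 + 114 + 367 = 2040
Divide by 7: 2040 / 7 = 291.43

291.43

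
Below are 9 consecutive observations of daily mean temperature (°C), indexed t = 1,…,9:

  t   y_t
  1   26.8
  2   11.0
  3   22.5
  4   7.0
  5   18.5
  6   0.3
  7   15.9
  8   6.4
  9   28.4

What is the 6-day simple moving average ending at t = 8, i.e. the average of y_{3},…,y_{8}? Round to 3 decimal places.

11.767

Sum of periods 3–8: 22.5 + 7.0 + 18.5 + 0.3 + 15.9 + 6.4 = 70.6
Divide by 6: 70.6 / 6 = 11.767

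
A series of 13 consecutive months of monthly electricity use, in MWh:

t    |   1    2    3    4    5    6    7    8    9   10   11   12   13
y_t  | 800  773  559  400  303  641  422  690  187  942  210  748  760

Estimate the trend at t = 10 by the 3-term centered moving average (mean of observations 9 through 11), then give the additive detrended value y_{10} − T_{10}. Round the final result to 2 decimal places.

495.67

Trend T_10 = (187 + 942 + 210) / 3 = 1339/3 = 446.3333
Detrended value: 942 − 446.3333 = 495.67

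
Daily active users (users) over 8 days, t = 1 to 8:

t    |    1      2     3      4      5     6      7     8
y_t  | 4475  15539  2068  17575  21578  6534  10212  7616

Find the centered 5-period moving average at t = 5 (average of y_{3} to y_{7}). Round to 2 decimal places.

Sum of periods 3–7: 2068 + 17575 + 21578 + 6534 + 10212 = 57967
Divide by 5: 57967 / 5 = 11593.40

11593.40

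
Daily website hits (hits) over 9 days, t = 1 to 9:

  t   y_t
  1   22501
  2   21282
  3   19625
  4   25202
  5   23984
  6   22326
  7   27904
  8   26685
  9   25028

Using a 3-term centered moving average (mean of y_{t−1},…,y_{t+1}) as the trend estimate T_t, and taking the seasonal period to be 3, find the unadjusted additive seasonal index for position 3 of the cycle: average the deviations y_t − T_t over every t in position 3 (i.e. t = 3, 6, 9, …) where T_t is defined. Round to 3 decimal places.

Season position 3 occurs at t = 3, 6 (where T_t is defined).
t=3: T_3 = 22036.33333; y_3 − T_3 = 19625 − 22036.33333 = -2411.33333
t=6: T_6 = 24738.00000; y_6 − T_6 = 22326 − 24738.00000 = -2412.00000
Mean deviation: (-2411.33333 + -2412.00000) / 2 = -2411.667

-2411.667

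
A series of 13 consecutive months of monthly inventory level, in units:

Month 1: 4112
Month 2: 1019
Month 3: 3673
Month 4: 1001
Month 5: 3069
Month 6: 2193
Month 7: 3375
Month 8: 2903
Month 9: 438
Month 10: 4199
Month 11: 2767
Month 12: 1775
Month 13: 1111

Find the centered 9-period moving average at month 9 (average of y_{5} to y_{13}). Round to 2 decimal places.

Sum of periods 5–13: 3069 + 2193 + 3375 + 2903 + 438 + 4199 + 2767 + 1775 + 1111 = 21830
Divide by 9: 21830 / 9 = 2425.56

2425.56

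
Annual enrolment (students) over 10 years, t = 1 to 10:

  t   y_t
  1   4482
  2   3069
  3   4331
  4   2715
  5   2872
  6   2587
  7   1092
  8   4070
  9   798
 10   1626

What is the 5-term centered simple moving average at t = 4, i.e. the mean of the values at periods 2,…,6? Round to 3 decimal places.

3114.800

Sum of periods 2–6: 3069 + 4331 + 2715 + 2872 + 2587 = 15574
Divide by 5: 15574 / 5 = 3114.800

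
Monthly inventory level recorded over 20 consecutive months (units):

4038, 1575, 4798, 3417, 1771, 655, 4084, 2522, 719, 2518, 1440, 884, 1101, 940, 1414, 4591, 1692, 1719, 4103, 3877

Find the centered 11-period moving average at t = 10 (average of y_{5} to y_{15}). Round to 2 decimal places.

1640.73

Sum of periods 5–15: 1771 + 655 + 4084 + 2522 + 719 + 2518 + 1440 + 884 + 1101 + 940 + 1414 = 18048
Divide by 11: 18048 / 11 = 1640.73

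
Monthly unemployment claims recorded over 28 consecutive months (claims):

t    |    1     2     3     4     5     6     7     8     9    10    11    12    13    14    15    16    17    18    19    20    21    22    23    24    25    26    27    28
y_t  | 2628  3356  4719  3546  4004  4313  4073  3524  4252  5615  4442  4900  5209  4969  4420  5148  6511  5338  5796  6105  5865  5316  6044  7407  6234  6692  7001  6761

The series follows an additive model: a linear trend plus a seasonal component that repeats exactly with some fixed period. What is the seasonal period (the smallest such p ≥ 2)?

First differences y_{t+1} − y_t: 728, 1363, -1173, 458, 309, -240, -549, 728, 1363, -1173, 458, 309, -240, -549, 728, 1363, …
The difference pattern repeats every 7 terms and not for any smaller step, so p = 7.

7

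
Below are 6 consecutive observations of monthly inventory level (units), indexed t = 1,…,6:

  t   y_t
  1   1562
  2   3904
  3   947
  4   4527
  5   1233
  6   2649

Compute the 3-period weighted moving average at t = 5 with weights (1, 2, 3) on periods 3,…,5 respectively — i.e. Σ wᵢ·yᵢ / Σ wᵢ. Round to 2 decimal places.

2283.33

Weighted sum: 1·947 + 2·4527 + 3·1233 = 947 + 9054 + 3699 = 13700
Weight total: 1 + 2 + 3 = 6
WMA = 13700 / 6 = 2283.33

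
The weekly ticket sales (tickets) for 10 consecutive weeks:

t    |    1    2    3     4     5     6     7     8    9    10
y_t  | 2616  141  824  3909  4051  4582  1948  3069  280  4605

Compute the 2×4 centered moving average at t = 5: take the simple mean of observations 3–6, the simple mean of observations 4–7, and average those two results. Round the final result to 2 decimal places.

Sum over 3–6: 824 + 3909 + 4051 + 4582 = 13366
Sum over 4–7: 3909 + 4051 + 4582 + 1948 = 14490
CMA at t=5 = (13366 + 14490) / (2·4) = 27856 / 8 = 3482.00

3482.00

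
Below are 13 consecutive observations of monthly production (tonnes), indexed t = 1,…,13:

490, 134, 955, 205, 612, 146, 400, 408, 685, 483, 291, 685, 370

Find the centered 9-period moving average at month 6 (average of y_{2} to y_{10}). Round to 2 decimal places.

447.56

Sum of periods 2–10: 134 + 955 + 205 + 612 + 146 + 400 + 408 + 685 + 483 = 4028
Divide by 9: 4028 / 9 = 447.56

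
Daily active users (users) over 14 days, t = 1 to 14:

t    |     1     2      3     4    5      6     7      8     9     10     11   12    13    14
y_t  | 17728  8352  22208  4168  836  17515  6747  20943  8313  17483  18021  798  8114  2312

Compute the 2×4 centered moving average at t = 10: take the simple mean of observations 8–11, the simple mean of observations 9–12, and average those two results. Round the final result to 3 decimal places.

13671.875

Sum over 8–11: 20943 + 8313 + 17483 + 18021 = 64760
Sum over 9–12: 8313 + 17483 + 18021 + 798 = 44615
CMA at t=10 = (64760 + 44615) / (2·4) = 109375 / 8 = 13671.875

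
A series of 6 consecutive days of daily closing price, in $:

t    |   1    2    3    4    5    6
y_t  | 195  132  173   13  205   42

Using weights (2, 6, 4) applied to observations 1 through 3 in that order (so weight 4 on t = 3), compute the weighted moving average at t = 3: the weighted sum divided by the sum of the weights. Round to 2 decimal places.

Weighted sum: 2·195 + 6·132 + 4·173 = 390 + 792 + 692 = 1874
Weight total: 2 + 6 + 4 = 12
WMA = 1874 / 12 = 156.17

156.17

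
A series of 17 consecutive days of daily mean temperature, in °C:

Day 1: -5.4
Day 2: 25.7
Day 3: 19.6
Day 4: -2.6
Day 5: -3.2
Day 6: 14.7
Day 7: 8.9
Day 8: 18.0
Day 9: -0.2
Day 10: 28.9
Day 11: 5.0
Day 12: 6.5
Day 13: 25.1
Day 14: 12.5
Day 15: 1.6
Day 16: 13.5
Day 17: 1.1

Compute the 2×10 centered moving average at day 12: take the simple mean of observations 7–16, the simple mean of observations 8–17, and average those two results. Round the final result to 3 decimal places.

Sum over 7–16: 8.9 + 18.0 + (-0.2) + 28.9 + 5.0 + 6.5 + 25.1 + 12.5 + 1.6 + 13.5 = 119.8
Sum over 8–17: 18.0 + (-0.2) + 28.9 + 5.0 + 6.5 + 25.1 + 12.5 + 1.6 + 13.5 + 1.1 = 112.0
CMA at t=12 = (119.8 + 112.0) / (2·10) = 231.8 / 20 = 11.590

11.590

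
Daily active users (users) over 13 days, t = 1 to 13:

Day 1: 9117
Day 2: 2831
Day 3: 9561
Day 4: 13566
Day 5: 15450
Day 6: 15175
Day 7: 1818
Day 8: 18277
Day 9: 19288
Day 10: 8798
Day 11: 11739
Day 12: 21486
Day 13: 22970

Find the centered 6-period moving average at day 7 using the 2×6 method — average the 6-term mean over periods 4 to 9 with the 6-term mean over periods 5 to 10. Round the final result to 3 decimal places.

Sum over 4–9: 13566 + 15450 + 15175 + 1818 + 18277 + 19288 = 83574
Sum over 5–10: 15450 + 15175 + 1818 + 18277 + 19288 + 8798 = 78806
CMA at t=7 = (83574 + 78806) / (2·6) = 162380 / 12 = 13531.667

13531.667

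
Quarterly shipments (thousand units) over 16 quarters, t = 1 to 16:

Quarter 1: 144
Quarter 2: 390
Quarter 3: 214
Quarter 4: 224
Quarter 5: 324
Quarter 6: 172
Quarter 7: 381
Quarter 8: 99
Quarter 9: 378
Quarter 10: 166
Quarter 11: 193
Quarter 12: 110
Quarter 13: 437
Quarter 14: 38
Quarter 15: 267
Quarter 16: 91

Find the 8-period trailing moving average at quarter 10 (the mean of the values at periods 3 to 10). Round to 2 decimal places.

244.75

Sum of periods 3–10: 214 + 224 + 324 + 172 + 381 + 99 + 378 + 166 = 1958
Divide by 8: 1958 / 8 = 244.75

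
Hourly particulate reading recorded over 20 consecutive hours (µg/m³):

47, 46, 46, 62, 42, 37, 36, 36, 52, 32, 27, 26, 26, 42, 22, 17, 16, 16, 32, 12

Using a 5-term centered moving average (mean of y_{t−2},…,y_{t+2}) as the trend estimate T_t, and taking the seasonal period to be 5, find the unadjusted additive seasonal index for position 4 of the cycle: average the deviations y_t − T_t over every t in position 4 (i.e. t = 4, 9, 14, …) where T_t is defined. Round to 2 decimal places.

Season position 4 occurs at t = 4, 9, 14 (where T_t is defined).
t=4: T_4 = 46.6000; y_4 − T_4 = 62 − 46.6000 = 15.4000
t=9: T_9 = 36.6000; y_9 − T_9 = 52 − 36.6000 = 15.4000
t=14: T_14 = 26.6000; y_14 − T_14 = 42 − 26.6000 = 15.4000
Mean deviation: (15.4000 + 15.4000 + 15.4000) / 3 = 15.40

15.40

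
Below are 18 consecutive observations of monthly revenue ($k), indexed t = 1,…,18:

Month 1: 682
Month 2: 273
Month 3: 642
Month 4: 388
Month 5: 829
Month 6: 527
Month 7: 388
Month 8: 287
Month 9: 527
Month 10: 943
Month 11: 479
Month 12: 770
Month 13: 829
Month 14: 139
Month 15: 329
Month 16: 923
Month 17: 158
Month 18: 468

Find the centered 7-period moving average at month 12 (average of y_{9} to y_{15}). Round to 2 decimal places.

573.71

Sum of periods 9–15: 527 + 943 + 479 + 770 + 829 + 139 + 329 = 4016
Divide by 7: 4016 / 7 = 573.71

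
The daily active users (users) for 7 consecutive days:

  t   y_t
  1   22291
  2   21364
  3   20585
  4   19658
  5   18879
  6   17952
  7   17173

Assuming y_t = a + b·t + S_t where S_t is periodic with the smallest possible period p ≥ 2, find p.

2

First differences y_{t+1} − y_t: -927, -779, -927, -779, -927, -779, …
The difference pattern repeats every 2 terms and not for any smaller step, so p = 2.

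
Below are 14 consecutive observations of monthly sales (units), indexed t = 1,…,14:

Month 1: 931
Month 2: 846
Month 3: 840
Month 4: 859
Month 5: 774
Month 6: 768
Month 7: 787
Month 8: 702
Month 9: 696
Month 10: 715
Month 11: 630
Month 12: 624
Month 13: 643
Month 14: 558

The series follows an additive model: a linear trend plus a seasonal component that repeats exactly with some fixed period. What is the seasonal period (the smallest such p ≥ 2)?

First differences y_{t+1} − y_t: -85, -6, 19, -85, -6, 19, -85, -6, …
The difference pattern repeats every 3 terms and not for any smaller step, so p = 3.

3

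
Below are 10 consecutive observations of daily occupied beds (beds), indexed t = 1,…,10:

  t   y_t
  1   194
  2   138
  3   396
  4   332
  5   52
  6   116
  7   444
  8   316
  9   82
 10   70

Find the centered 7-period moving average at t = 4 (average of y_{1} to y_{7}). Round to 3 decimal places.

Sum of periods 1–7: 194 + 138 + 396 + 332 + 52 + 116 + 444 = 1672
Divide by 7: 1672 / 7 = 238.857

238.857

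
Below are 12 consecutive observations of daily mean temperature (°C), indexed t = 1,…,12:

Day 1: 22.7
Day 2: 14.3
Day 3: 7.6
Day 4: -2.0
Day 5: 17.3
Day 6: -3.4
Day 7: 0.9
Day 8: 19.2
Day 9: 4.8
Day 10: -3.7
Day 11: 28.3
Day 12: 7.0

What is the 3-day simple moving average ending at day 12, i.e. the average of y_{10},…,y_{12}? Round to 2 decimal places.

10.53

Sum of periods 10–12: (-3.7) + 28.3 + 7.0 = 31.6
Divide by 3: 31.6 / 3 = 10.53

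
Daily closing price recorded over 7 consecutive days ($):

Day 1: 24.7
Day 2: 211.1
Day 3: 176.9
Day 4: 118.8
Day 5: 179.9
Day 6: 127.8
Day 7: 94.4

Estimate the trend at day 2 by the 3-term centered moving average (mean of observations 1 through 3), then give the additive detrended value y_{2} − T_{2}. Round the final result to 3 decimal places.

73.533

Trend T_2 = (24.7 + 211.1 + 176.9) / 3 = 412.7/3 = 137.56667
Detrended value: 211.1 − 137.56667 = 73.533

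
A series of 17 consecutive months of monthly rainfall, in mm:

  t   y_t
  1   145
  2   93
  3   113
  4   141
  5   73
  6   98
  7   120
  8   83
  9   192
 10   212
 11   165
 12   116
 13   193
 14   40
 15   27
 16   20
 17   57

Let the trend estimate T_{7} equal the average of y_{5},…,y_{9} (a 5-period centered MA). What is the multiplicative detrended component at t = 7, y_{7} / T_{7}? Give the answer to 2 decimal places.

1.06

Trend T_7 = (73 + 98 + 120 + 83 + 192) / 5 = 566/5 = 113.2000
Ratio to trend: 120 / 113.2000 = 1.06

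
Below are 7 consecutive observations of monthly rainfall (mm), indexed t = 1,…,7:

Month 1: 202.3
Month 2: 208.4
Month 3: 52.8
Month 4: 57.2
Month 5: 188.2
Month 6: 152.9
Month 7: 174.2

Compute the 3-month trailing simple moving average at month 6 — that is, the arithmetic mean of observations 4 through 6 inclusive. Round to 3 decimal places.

Sum of periods 4–6: 57.2 + 188.2 + 152.9 = 398.3
Divide by 3: 398.3 / 3 = 132.767

132.767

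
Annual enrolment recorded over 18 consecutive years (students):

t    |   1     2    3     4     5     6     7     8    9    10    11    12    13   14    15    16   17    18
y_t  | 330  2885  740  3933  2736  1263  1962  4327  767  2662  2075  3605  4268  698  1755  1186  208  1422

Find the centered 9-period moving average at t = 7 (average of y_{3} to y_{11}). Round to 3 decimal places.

Sum of periods 3–11: 740 + 3933 + 2736 + 1263 + 1962 + 4327 + 767 + 2662 + 2075 = 20465
Divide by 9: 20465 / 9 = 2273.889

2273.889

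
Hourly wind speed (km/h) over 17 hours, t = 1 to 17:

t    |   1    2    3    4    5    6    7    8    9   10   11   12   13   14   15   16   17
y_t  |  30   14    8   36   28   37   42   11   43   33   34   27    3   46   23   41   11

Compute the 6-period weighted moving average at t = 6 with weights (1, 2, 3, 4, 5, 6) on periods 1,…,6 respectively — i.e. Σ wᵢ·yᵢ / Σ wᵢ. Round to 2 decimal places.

Weighted sum: 1·30 + 2·14 + 3·8 + 4·36 + 5·28 + 6·37 = 30 + 28 + 24 + 144 + 140 + 222 = 588
Weight total: 1 + 2 + 3 + 4 + 5 + 6 = 21
WMA = 588 / 21 = 28.00

28.00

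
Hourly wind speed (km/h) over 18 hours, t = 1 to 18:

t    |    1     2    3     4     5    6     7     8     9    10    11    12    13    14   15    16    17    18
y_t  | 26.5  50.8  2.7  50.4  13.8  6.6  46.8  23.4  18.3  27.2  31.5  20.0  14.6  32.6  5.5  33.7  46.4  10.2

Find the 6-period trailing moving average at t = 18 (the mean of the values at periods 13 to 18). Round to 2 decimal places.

Sum of periods 13–18: 14.6 + 32.6 + 5.5 + 33.7 + 46.4 + 10.2 = 143.0
Divide by 6: 143.0 / 6 = 23.83

23.83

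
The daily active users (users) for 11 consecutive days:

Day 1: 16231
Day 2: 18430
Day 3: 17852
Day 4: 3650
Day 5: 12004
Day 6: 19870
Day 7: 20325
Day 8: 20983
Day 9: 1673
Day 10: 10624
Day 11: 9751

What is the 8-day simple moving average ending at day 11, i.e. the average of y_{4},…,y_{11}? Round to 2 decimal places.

Sum of periods 4–11: 3650 + 12004 + 19870 + 20325 + 20983 + 1673 + 10624 + 9751 = 98880
Divide by 8: 98880 / 8 = 12360.00

12360.00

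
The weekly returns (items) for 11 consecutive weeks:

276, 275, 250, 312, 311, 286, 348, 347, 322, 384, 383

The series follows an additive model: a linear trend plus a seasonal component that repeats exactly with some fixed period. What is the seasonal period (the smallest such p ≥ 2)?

First differences y_{t+1} − y_t: -1, -25, 62, -1, -25, 62, -1, -25, …
The difference pattern repeats every 3 terms and not for any smaller step, so p = 3.

3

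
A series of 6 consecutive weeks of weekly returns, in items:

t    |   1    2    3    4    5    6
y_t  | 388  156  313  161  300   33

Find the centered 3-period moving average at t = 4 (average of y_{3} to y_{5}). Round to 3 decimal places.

258.000

Sum of periods 3–5: 313 + 161 + 300 = 774
Divide by 3: 774 / 3 = 258.000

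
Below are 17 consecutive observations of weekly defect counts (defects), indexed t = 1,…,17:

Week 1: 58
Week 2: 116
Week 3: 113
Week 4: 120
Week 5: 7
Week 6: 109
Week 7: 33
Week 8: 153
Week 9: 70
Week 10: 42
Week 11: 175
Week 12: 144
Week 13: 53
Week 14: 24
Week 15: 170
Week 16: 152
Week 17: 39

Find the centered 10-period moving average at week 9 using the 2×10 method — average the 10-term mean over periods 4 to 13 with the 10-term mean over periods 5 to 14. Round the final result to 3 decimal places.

Sum over 4–13: 120 + 7 + 109 + 33 + 153 + 70 + 42 + 175 + 144 + 53 = 906
Sum over 5–14: 7 + 109 + 33 + 153 + 70 + 42 + 175 + 144 + 53 + 24 = 810
CMA at t=9 = (906 + 810) / (2·10) = 1716 / 20 = 85.800

85.800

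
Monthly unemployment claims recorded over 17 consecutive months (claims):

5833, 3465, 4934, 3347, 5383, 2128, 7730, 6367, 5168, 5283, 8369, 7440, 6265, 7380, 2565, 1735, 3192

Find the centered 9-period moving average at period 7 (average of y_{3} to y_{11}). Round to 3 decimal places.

5412.111

Sum of periods 3–11: 4934 + 3347 + 5383 + 2128 + 7730 + 6367 + 5168 + 5283 + 8369 = 48709
Divide by 9: 48709 / 9 = 5412.111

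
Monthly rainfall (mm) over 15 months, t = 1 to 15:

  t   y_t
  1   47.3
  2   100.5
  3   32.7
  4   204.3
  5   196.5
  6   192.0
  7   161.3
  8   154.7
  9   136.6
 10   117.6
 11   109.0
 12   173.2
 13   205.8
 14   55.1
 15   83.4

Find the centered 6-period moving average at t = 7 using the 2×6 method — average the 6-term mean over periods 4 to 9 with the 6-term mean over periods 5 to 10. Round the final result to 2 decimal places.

167.01

Sum over 4–9: 204.3 + 196.5 + 192.0 + 161.3 + 154.7 + 136.6 = 1045.4
Sum over 5–10: 196.5 + 192.0 + 161.3 + 154.7 + 136.6 + 117.6 = 958.7
CMA at t=7 = (1045.4 + 958.7) / (2·6) = 2004.1 / 12 = 167.01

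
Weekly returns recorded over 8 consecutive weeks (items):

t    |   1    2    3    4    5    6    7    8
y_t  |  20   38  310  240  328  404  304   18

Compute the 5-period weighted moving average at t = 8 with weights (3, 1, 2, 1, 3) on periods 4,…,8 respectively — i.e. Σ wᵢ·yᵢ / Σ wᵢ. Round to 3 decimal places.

Weighted sum: 3·240 + 1·328 + 2·404 + 1·304 + 3·18 = 720 + 328 + 808 + 304 + 54 = 2214
Weight total: 3 + 1 + 2 + 1 + 3 = 10
WMA = 2214 / 10 = 221.400

221.400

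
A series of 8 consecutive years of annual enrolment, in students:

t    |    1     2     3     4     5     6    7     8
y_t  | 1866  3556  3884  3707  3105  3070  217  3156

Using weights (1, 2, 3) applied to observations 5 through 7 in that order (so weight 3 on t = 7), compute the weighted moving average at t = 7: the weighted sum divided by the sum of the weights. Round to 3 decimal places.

1649.333

Weighted sum: 1·3105 + 2·3070 + 3·217 = 3105 + 6140 + 651 = 9896
Weight total: 1 + 2 + 3 = 6
WMA = 9896 / 6 = 1649.333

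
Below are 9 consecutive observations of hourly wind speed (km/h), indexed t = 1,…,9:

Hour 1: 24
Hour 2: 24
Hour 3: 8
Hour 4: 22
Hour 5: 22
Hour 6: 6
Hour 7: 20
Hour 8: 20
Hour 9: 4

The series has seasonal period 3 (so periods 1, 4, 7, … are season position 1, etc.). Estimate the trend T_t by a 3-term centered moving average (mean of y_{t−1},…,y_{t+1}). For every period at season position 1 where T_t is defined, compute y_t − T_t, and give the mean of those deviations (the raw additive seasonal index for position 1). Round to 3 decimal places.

Season position 1 occurs at t = 4, 7 (where T_t is defined).
t=4: T_4 = 17.33333; y_4 − T_4 = 22 − 17.33333 = 4.66667
t=7: T_7 = 15.33333; y_7 − T_7 = 20 − 15.33333 = 4.66667
Mean deviation: (4.66667 + 4.66667) / 2 = 4.667

4.667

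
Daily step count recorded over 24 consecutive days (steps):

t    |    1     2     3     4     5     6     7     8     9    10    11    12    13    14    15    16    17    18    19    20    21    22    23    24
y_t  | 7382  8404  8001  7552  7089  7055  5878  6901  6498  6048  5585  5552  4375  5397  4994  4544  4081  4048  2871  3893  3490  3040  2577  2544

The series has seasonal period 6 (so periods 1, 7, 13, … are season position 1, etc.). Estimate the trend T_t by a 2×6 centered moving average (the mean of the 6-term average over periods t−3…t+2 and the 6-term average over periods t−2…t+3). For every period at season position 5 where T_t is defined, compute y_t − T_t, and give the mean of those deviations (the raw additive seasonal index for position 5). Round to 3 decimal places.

Season position 5 occurs at t = 5, 11, 17 (where T_t is defined).
t=5: T_5 = 7204.58333; y_5 − T_5 = 7089 − 7204.58333 = -115.58333
t=11: T_11 = 5701.16667; y_11 − T_11 = 5585 − 5701.16667 = -116.16667
t=17: T_17 = 4197.16667; y_17 − T_17 = 4081 − 4197.16667 = -116.16667
Mean deviation: (-115.58333 + -116.16667 + -116.16667) / 3 = -115.972

-115.972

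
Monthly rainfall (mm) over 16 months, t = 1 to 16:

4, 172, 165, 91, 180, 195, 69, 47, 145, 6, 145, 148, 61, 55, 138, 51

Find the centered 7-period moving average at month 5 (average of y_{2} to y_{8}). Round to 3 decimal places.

131.286

Sum of periods 2–8: 172 + 165 + 91 + 180 + 195 + 69 + 47 = 919
Divide by 7: 919 / 7 = 131.286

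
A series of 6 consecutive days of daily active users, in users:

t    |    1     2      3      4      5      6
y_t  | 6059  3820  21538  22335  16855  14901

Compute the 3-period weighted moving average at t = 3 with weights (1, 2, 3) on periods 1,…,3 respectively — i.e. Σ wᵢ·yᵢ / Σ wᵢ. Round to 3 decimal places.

13052.167

Weighted sum: 1·6059 + 2·3820 + 3·21538 = 6059 + 7640 + 64614 = 78313
Weight total: 1 + 2 + 3 = 6
WMA = 78313 / 6 = 13052.167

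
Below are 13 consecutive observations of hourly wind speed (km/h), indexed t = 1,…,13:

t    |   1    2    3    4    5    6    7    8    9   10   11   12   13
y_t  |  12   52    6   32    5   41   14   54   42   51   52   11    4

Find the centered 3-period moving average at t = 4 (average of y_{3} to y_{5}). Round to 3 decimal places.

Sum of periods 3–5: 6 + 32 + 5 = 43
Divide by 3: 43 / 3 = 14.333

14.333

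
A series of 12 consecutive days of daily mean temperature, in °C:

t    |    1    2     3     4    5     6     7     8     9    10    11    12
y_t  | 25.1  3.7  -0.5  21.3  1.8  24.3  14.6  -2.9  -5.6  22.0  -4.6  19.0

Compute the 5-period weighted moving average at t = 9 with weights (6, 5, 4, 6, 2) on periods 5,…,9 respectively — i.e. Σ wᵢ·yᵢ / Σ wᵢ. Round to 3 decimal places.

Weighted sum: 6·1.8 + 5·24.3 + 4·14.6 + 6·-2.9 + 2·-5.6 = 10.8 + 121.5 + 58.4 + -17.4 + -11.2 = 162.1
Weight total: 6 + 5 + 4 + 6 + 2 = 23
WMA = 162.1 / 23 = 7.048

7.048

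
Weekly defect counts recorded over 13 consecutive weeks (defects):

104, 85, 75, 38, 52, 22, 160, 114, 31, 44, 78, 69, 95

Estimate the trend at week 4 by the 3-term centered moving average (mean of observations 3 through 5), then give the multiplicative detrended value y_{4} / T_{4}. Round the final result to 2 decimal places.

0.69

Trend T_4 = (75 + 38 + 52) / 3 = 165/3 = 55.0000
Ratio to trend: 38 / 55.0000 = 0.69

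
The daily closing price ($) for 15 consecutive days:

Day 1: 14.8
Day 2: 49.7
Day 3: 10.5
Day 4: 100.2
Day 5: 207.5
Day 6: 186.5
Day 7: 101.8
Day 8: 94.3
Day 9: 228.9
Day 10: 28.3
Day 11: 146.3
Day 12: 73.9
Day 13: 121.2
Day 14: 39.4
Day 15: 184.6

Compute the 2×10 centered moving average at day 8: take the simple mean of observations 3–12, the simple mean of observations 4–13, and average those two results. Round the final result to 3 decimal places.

123.355

Sum over 3–12: 10.5 + 100.2 + 207.5 + 186.5 + 101.8 + 94.3 + 228.9 + 28.3 + 146.3 + 73.9 = 1178.2
Sum over 4–13: 100.2 + 207.5 + 186.5 + 101.8 + 94.3 + 228.9 + 28.3 + 146.3 + 73.9 + 121.2 = 1288.9
CMA at t=8 = (1178.2 + 1288.9) / (2·10) = 2467.1 / 20 = 123.355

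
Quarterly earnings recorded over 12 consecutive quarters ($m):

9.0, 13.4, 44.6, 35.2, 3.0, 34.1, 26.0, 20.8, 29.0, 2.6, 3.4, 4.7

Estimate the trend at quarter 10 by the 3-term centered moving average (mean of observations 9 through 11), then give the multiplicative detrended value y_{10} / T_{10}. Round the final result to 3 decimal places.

Trend T_10 = (29.0 + 2.6 + 3.4) / 3 = 35.0/3 = 11.66667
Ratio to trend: 2.6 / 11.66667 = 0.223

0.223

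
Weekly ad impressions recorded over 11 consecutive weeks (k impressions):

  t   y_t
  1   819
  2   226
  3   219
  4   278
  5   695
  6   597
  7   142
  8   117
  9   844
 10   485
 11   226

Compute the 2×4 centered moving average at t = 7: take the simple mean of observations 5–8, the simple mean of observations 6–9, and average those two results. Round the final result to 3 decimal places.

406.375

Sum over 5–8: 695 + 597 + 142 + 117 = 1551
Sum over 6–9: 597 + 142 + 117 + 844 = 1700
CMA at t=7 = (1551 + 1700) / (2·4) = 3251 / 8 = 406.375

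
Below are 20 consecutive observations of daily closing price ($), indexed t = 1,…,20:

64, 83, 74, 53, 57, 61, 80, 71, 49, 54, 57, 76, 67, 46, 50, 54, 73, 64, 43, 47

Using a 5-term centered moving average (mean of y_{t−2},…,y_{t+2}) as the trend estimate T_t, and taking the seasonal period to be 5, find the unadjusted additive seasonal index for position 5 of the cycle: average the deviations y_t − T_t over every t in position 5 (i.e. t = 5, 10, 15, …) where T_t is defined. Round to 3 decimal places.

-7.800

Season position 5 occurs at t = 5, 10, 15 (where T_t is defined).
t=5: T_5 = 65.00000; y_5 − T_5 = 57 − 65.00000 = -8.00000
t=10: T_10 = 61.40000; y_10 − T_10 = 54 − 61.40000 = -7.40000
t=15: T_15 = 58.00000; y_15 − T_15 = 50 − 58.00000 = -8.00000
Mean deviation: (-8.00000 + -7.40000 + -8.00000) / 3 = -7.800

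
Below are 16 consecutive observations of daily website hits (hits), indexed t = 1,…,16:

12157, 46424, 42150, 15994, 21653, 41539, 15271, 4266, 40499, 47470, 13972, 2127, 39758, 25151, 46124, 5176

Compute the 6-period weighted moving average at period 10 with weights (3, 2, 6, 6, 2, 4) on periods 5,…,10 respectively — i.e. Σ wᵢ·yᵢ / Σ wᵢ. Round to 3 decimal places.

23310.304

Weighted sum: 3·21653 + 2·41539 + 6·15271 + 6·4266 + 2·40499 + 4·47470 = 64959 + 83078 + 91626 + 25596 + 80998 + 189880 = 536137
Weight total: 3 + 2 + 6 + 6 + 2 + 4 = 23
WMA = 536137 / 23 = 23310.304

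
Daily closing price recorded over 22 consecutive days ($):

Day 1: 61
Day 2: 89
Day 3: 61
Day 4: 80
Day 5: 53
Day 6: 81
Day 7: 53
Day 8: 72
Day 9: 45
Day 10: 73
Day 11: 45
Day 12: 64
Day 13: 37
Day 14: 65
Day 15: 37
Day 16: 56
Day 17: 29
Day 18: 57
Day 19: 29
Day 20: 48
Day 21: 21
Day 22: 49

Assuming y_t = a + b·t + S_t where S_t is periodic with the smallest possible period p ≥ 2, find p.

4

First differences y_{t+1} − y_t: 28, -28, 19, -27, 28, -28, 19, -27, 28, -28, …
The difference pattern repeats every 4 terms and not for any smaller step, so p = 4.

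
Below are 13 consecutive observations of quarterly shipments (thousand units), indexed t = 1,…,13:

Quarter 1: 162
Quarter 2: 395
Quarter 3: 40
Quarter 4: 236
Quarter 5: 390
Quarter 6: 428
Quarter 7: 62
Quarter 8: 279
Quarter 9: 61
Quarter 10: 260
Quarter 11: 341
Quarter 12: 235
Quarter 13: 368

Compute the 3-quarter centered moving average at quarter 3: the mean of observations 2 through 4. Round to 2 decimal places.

223.67

Sum of periods 2–4: 395 + 40 + 236 = 671
Divide by 3: 671 / 3 = 223.67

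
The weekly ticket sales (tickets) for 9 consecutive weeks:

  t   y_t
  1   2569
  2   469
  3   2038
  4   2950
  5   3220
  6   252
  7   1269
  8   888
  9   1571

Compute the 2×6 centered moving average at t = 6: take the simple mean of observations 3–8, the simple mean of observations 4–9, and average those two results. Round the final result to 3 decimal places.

1730.583

Sum over 3–8: 2038 + 2950 + 3220 + 252 + 1269 + 888 = 10617
Sum over 4–9: 2950 + 3220 + 252 + 1269 + 888 + 1571 = 10150
CMA at t=6 = (10617 + 10150) / (2·6) = 20767 / 12 = 1730.583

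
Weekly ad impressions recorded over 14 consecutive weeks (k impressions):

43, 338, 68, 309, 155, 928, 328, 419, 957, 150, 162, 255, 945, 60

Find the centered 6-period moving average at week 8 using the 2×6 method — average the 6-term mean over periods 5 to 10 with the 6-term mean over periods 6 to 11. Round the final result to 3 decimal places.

Sum over 5–10: 155 + 928 + 328 + 419 + 957 + 150 = 2937
Sum over 6–11: 928 + 328 + 419 + 957 + 150 + 162 = 2944
CMA at t=8 = (2937 + 2944) / (2·6) = 5881 / 12 = 490.083

490.083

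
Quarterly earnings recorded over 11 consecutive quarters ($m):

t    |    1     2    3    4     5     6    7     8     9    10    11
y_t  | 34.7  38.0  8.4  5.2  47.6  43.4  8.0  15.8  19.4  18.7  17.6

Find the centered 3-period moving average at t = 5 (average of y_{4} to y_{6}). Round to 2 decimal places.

Sum of periods 4–6: 5.2 + 47.6 + 43.4 = 96.2
Divide by 3: 96.2 / 3 = 32.07

32.07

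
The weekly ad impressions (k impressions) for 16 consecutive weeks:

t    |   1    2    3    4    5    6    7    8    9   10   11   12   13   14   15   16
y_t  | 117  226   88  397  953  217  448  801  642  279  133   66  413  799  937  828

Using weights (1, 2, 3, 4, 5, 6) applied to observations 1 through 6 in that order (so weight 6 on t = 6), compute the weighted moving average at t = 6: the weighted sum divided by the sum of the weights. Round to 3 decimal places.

Weighted sum: 1·117 + 2·226 + 3·88 + 4·397 + 5·953 + 6·217 = 117 + 452 + 264 + 1588 + 4765 + 1302 = 8488
Weight total: 1 + 2 + 3 + 4 + 5 + 6 = 21
WMA = 8488 / 21 = 404.190

404.190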